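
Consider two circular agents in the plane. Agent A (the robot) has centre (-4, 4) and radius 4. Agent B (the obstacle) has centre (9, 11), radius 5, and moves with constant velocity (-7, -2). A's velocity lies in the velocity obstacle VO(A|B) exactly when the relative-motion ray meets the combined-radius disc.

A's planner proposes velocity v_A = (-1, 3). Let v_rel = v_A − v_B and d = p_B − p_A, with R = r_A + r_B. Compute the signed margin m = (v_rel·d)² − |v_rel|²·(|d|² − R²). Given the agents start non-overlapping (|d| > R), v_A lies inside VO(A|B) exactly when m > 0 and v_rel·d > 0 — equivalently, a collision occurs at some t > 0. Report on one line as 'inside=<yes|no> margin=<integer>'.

d = (13, 7),  |d|² = 218;  R = 4+5 = 9,  c = 218−9² = 137
v_rel = (6, 5),  |v_rel|² = 61;  v_rel·d = (6)·(13) + (5)·(7) = 113
61·t² − 226·t + 137 = 0  ⇒  m = 113² − 61·137 = 4412
m = 4412 > 0,  v_rel·d = 113 > 0  ⇒  inside

inside=yes margin=4412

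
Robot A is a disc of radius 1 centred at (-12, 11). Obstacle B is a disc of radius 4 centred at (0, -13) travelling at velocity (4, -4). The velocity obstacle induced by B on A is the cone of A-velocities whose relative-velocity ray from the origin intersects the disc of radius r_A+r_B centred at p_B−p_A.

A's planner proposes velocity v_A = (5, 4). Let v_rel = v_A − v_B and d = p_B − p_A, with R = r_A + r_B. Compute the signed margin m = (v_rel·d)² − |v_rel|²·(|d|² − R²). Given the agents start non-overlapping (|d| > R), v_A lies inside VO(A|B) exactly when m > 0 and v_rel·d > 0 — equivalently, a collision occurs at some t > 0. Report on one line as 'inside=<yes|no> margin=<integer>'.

d = (12, -24),  |d|² = 720;  R = 1+4 = 5,  c = 720−5² = 695
v_rel = (1, 8),  |v_rel|² = 65;  v_rel·d = (1)·(12) + (8)·(-24) = -180
65·t² + 360·t + 695 = 0  ⇒  m = (-180)² − 65·695 = -12775
m = -12775 < 0,  v_rel·d = -180 < 0  ⇒  outside

inside=no margin=-12775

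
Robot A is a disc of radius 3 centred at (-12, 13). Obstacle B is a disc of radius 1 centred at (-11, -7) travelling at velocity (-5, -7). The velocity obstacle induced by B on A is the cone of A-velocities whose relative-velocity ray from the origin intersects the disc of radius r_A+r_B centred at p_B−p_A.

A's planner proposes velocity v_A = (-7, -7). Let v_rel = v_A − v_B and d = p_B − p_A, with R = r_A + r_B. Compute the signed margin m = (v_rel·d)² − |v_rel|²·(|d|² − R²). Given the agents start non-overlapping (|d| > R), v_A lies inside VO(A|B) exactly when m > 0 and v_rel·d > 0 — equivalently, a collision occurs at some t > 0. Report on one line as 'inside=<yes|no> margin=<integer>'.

d = (1, -20),  |d|² = 401;  R = 3+1 = 4,  c = 401−4² = 385
v_rel = (-2, 0),  |v_rel|² = 4;  v_rel·d = (-2)·(1) + (0)·(-20) = -2
4·t² + 4·t + 385 = 0  ⇒  m = (-2)² − 4·385 = -1536
m = -1536 < 0,  v_rel·d = -2 < 0  ⇒  outside

inside=no margin=-1536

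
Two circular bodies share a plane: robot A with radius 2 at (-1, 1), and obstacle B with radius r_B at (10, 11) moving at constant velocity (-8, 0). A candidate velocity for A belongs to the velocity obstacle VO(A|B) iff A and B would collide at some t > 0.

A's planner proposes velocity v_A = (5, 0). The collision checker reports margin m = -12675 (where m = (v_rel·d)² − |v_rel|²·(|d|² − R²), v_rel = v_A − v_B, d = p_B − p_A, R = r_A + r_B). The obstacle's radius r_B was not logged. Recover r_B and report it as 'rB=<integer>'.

m = -12675
d = (11, 10);  v_rel = (13, 0),  |v_rel|² = 169
v_rel×d = (13)·(10) − (0)·(11) = 130
since m = R²·169 − 130²:  R² = (16900 + -12675) / 169 = 25
R = √25 = 5  ⇒  r_B = 5 − 2 = 3

rB=3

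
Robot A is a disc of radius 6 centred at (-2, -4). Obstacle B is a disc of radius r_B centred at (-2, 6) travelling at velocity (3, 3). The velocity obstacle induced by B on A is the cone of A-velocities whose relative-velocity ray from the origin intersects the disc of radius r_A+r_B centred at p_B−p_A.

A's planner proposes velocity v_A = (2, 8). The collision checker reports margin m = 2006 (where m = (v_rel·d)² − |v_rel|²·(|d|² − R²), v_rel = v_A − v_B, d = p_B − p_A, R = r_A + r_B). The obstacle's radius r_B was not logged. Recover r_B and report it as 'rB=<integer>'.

m = 2006
d = (0, 10);  v_rel = (-1, 5),  |v_rel|² = 26
v_rel×d = (-1)·(10) − (5)·(0) = -10
since m = R²·26 − (-10)²:  R² = (100 + 2006) / 26 = 81
R = √81 = 9  ⇒  r_B = 9 − 6 = 3

rB=3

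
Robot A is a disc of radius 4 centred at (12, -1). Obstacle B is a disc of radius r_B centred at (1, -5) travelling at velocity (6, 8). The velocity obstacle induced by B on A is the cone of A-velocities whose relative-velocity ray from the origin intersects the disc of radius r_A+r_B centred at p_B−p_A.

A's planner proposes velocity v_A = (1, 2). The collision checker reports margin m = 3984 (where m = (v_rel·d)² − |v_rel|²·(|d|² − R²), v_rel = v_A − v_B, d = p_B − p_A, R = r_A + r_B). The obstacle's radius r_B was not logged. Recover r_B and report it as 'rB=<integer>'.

m = 3984
d = (-11, -4);  v_rel = (-5, -6),  |v_rel|² = 61
v_rel×d = (-5)·(-4) − (-6)·(-11) = -46
since m = R²·61 − (-46)²:  R² = (2116 + 3984) / 61 = 100
R = √100 = 10  ⇒  r_B = 10 − 4 = 6

rB=6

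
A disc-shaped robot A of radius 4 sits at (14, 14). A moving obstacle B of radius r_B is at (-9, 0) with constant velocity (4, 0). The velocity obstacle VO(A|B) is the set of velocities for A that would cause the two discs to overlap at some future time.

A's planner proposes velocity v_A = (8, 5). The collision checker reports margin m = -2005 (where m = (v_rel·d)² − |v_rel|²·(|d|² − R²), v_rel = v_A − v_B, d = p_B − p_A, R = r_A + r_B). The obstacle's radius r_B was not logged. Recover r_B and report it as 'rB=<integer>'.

m = -2005
d = (-23, -14);  v_rel = (4, 5),  |v_rel|² = 41
v_rel×d = (4)·(-14) − (5)·(-23) = 59
since m = R²·41 − 59²:  R² = (3481 + -2005) / 41 = 36
R = √36 = 6  ⇒  r_B = 6 − 4 = 2

rB=2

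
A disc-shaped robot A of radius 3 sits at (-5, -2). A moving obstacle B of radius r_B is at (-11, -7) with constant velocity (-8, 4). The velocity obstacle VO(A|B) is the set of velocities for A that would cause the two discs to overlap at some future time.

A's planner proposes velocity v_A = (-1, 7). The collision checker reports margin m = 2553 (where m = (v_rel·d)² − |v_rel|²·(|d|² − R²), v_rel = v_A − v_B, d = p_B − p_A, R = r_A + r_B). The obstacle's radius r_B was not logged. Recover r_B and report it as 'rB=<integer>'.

m = 2553
d = (-6, -5);  v_rel = (7, 3),  |v_rel|² = 58
v_rel×d = (7)·(-5) − (3)·(-6) = -17
since m = R²·58 − (-17)²:  R² = (289 + 2553) / 58 = 49
R = √49 = 7  ⇒  r_B = 7 − 3 = 4

rB=4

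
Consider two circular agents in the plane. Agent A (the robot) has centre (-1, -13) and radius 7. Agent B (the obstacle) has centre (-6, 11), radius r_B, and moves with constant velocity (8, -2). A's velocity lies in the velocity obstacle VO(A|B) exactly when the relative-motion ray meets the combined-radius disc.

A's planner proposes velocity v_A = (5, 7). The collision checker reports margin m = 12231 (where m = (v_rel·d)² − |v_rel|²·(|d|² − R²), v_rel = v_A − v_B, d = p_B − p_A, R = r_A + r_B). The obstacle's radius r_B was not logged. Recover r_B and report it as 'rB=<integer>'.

m = 12231
d = (-5, 24);  v_rel = (-3, 9),  |v_rel|² = 90
v_rel×d = (-3)·(24) − (9)·(-5) = -27
since m = R²·90 − (-27)²:  R² = (729 + 12231) / 90 = 144
R = √144 = 12  ⇒  r_B = 12 − 7 = 5

rB=5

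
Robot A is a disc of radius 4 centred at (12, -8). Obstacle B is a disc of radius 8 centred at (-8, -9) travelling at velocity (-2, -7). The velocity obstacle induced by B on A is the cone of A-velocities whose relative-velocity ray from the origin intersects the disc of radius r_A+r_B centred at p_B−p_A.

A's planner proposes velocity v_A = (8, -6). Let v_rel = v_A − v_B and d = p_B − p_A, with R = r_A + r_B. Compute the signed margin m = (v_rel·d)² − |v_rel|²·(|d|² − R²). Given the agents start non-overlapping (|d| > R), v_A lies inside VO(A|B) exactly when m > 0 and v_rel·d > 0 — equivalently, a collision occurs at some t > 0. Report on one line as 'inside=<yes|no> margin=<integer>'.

d = (-20, -1),  |d|² = 401;  R = 4+8 = 12,  c = 401−12² = 257
v_rel = (10, 1),  |v_rel|² = 101;  v_rel·d = (10)·(-20) + (1)·(-1) = -201
101·t² + 402·t + 257 = 0  ⇒  m = (-201)² − 101·257 = 14444
m = 14444 > 0,  v_rel·d = -201 < 0  ⇒  outside

inside=no margin=14444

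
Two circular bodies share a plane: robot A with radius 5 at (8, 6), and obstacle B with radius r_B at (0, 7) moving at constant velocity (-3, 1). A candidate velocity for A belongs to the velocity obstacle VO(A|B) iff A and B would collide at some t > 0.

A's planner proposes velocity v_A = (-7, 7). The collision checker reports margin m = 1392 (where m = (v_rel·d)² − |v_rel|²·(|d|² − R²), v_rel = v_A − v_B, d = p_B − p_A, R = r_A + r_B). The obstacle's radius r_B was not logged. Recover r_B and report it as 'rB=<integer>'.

m = 1392
d = (-8, 1);  v_rel = (-4, 6),  |v_rel|² = 52
v_rel×d = (-4)·(1) − (6)·(-8) = 44
since m = R²·52 − 44²:  R² = (1936 + 1392) / 52 = 64
R = √64 = 8  ⇒  r_B = 8 − 5 = 3

rB=3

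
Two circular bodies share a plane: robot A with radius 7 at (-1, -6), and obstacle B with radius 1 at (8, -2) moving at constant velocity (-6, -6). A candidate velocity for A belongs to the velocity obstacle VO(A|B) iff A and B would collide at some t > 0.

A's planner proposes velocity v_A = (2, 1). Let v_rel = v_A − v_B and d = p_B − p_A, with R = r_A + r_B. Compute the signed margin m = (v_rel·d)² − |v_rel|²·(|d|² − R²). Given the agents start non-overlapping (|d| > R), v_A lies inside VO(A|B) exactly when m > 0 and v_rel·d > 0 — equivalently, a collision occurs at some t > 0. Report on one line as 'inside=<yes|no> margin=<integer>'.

d = (9, 4),  |d|² = 97;  R = 7+1 = 8,  c = 97−8² = 33
v_rel = (8, 7),  |v_rel|² = 113;  v_rel·d = (8)·(9) + (7)·(4) = 100
113·t² − 200·t + 33 = 0  ⇒  m = 100² − 113·33 = 6271
m = 6271 > 0,  v_rel·d = 100 > 0  ⇒  inside

inside=yes margin=6271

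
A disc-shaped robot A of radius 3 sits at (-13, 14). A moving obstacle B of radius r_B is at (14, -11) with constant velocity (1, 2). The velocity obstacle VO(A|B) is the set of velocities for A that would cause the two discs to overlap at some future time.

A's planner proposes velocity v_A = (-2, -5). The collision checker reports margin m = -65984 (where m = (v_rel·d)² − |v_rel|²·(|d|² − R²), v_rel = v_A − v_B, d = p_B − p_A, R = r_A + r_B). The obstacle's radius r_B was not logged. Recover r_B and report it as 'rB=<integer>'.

m = -65984
d = (27, -25);  v_rel = (-3, -7),  |v_rel|² = 58
v_rel×d = (-3)·(-25) − (-7)·(27) = 264
since m = R²·58 − 264²:  R² = (69696 + -65984) / 58 = 64
R = √64 = 8  ⇒  r_B = 8 − 3 = 5

rB=5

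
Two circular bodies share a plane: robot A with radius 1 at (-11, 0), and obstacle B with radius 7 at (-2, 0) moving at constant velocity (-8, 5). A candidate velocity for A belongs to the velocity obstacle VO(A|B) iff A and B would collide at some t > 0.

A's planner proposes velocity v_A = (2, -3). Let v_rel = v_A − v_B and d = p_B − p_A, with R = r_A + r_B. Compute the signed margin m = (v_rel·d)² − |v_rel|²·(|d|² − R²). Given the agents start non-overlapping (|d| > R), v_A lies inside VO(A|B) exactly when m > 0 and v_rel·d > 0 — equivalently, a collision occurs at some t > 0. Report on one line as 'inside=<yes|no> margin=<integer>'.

d = (9, 0),  |d|² = 81;  R = 1+7 = 8,  c = 81−8² = 17
v_rel = (10, -8),  |v_rel|² = 164;  v_rel·d = (10)·(9) + (-8)·(0) = 90
164·t² − 180·t + 17 = 0  ⇒  m = 90² − 164·17 = 5312
m = 5312 > 0,  v_rel·d = 90 > 0  ⇒  inside

inside=yes margin=5312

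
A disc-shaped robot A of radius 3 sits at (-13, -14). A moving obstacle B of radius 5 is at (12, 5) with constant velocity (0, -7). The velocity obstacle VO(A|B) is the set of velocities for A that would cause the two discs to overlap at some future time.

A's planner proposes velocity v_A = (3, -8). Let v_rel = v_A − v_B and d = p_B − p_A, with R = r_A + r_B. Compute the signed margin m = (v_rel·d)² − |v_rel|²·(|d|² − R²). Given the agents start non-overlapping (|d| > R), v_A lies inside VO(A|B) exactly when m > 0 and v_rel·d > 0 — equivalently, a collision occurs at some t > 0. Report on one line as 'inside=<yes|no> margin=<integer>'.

d = (25, 19),  |d|² = 986;  R = 3+5 = 8,  c = 986−8² = 922
v_rel = (3, -1),  |v_rel|² = 10;  v_rel·d = (3)·(25) + (-1)·(19) = 56
10·t² − 112·t + 922 = 0  ⇒  m = 56² − 10·922 = -6084
m = -6084 < 0,  v_rel·d = 56 > 0  ⇒  outside

inside=no margin=-6084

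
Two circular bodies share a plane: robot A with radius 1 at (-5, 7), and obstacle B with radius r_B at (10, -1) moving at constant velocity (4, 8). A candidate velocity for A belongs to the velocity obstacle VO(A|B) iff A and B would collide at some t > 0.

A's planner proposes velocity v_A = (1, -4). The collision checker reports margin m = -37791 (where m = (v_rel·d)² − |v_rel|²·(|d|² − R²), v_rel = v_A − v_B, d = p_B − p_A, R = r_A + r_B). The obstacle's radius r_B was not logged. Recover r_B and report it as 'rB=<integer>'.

m = -37791
d = (15, -8);  v_rel = (-3, -12),  |v_rel|² = 153
v_rel×d = (-3)·(-8) − (-12)·(15) = 204
since m = R²·153 − 204²:  R² = (41616 + -37791) / 153 = 25
R = √25 = 5  ⇒  r_B = 5 − 1 = 4

rB=4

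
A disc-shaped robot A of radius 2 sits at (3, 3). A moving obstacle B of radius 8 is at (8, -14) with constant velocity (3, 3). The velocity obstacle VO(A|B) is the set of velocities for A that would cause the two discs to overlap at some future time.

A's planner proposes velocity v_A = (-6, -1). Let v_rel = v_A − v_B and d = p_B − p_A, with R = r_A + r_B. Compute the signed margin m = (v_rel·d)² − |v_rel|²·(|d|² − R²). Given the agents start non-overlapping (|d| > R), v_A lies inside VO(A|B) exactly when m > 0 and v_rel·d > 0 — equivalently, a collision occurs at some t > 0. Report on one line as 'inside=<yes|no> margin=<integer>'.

d = (5, -17),  |d|² = 314;  R = 2+8 = 10,  c = 314−10² = 214
v_rel = (-9, -4),  |v_rel|² = 97;  v_rel·d = (-9)·(5) + (-4)·(-17) = 23
97·t² − 46·t + 214 = 0  ⇒  m = 23² − 97·214 = -20229
m = -20229 < 0,  v_rel·d = 23 > 0  ⇒  outside

inside=no margin=-20229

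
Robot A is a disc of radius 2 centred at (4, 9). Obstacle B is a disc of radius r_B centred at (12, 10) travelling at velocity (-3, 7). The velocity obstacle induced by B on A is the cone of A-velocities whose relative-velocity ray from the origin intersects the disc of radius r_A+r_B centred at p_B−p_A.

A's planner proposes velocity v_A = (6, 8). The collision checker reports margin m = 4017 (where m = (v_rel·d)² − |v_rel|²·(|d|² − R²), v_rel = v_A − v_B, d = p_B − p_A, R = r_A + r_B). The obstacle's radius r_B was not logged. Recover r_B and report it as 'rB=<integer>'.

m = 4017
d = (8, 1);  v_rel = (9, 1),  |v_rel|² = 82
v_rel×d = (9)·(1) − (1)·(8) = 1
since m = R²·82 − 1²:  R² = (1 + 4017) / 82 = 49
R = √49 = 7  ⇒  r_B = 7 − 2 = 5

rB=5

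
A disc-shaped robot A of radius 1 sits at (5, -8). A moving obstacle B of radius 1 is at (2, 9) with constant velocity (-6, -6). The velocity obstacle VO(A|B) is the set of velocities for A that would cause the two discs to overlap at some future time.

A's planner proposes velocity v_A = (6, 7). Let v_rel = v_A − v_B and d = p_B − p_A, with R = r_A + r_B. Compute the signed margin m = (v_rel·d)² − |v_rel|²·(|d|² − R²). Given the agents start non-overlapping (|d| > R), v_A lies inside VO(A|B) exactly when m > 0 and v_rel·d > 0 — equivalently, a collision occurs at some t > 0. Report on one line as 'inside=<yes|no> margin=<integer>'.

d = (-3, 17),  |d|² = 298;  R = 1+1 = 2,  c = 298−2² = 294
v_rel = (12, 13),  |v_rel|² = 313;  v_rel·d = (12)·(-3) + (13)·(17) = 185
313·t² − 370·t + 294 = 0  ⇒  m = 185² − 313·294 = -57797
m = -57797 < 0,  v_rel·d = 185 > 0  ⇒  outside

inside=no margin=-57797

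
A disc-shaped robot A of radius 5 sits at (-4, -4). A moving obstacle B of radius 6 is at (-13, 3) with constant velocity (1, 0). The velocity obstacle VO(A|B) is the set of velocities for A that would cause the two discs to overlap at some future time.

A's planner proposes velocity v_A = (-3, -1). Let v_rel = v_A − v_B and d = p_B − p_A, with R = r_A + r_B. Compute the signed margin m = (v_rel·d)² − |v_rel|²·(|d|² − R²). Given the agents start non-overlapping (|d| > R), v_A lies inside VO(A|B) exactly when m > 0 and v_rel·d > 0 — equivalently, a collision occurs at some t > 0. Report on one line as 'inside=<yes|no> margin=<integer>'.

d = (-9, 7),  |d|² = 130;  R = 5+6 = 11,  c = 130−11² = 9
v_rel = (-4, -1),  |v_rel|² = 17;  v_rel·d = (-4)·(-9) + (-1)·(7) = 29
17·t² − 58·t + 9 = 0  ⇒  m = 29² − 17·9 = 688
m = 688 > 0,  v_rel·d = 29 > 0  ⇒  inside

inside=yes margin=688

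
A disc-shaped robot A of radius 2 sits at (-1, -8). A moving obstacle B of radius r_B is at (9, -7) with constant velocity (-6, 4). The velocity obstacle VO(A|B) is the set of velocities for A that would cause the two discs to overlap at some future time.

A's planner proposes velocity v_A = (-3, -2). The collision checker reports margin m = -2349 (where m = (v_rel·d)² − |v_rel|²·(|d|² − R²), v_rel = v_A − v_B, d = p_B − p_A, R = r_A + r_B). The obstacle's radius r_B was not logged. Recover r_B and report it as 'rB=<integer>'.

m = -2349
d = (10, 1);  v_rel = (3, -6),  |v_rel|² = 45
v_rel×d = (3)·(1) − (-6)·(10) = 63
since m = R²·45 − 63²:  R² = (3969 + -2349) / 45 = 36
R = √36 = 6  ⇒  r_B = 6 − 2 = 4

rB=4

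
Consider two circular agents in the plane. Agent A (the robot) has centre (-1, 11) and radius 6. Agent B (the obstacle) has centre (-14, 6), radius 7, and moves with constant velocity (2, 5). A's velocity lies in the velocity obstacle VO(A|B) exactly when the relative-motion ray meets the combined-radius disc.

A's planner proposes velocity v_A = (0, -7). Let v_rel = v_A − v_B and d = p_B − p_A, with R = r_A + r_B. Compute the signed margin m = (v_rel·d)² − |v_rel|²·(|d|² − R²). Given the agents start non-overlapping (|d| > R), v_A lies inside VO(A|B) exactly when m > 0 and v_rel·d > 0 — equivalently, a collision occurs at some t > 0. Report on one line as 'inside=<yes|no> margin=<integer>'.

d = (-13, -5),  |d|² = 194;  R = 6+7 = 13,  c = 194−13² = 25
v_rel = (-2, -12),  |v_rel|² = 148;  v_rel·d = (-2)·(-13) + (-12)·(-5) = 86
148·t² − 172·t + 25 = 0  ⇒  m = 86² − 148·25 = 3696
m = 3696 > 0,  v_rel·d = 86 > 0  ⇒  inside

inside=yes margin=3696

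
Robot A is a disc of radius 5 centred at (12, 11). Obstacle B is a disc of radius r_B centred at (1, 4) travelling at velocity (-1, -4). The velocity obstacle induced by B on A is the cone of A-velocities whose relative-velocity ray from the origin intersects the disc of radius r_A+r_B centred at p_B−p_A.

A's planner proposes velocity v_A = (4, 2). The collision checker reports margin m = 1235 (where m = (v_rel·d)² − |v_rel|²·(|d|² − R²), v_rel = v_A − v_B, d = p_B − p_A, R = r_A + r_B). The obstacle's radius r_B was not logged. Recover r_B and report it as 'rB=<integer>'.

m = 1235
d = (-11, -7);  v_rel = (5, 6),  |v_rel|² = 61
v_rel×d = (5)·(-7) − (6)·(-11) = 31
since m = R²·61 − 31²:  R² = (961 + 1235) / 61 = 36
R = √36 = 6  ⇒  r_B = 6 − 5 = 1

rB=1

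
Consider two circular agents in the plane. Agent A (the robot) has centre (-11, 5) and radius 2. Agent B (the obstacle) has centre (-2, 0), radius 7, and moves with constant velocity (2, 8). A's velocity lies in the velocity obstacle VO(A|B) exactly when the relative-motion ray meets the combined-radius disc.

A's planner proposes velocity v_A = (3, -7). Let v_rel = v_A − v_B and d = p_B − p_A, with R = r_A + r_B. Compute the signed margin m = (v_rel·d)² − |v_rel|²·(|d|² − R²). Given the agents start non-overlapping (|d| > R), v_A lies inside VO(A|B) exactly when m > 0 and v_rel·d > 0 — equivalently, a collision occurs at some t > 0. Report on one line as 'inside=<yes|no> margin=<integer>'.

d = (9, -5),  |d|² = 106;  R = 2+7 = 9,  c = 106−9² = 25
v_rel = (1, -15),  |v_rel|² = 226;  v_rel·d = (1)·(9) + (-15)·(-5) = 84
226·t² − 168·t + 25 = 0  ⇒  m = 84² − 226·25 = 1406
m = 1406 > 0,  v_rel·d = 84 > 0  ⇒  inside

inside=yes margin=1406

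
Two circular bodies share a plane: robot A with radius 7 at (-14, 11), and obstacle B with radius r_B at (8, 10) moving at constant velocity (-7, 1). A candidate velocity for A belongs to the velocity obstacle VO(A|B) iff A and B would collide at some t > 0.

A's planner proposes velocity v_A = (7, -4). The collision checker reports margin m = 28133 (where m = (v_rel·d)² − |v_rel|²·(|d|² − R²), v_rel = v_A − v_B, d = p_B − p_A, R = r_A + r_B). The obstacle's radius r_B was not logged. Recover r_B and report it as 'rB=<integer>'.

m = 28133
d = (22, -1);  v_rel = (14, -5),  |v_rel|² = 221
v_rel×d = (14)·(-1) − (-5)·(22) = 96
since m = R²·221 − 96²:  R² = (9216 + 28133) / 221 = 169
R = √169 = 13  ⇒  r_B = 13 − 7 = 6

rB=6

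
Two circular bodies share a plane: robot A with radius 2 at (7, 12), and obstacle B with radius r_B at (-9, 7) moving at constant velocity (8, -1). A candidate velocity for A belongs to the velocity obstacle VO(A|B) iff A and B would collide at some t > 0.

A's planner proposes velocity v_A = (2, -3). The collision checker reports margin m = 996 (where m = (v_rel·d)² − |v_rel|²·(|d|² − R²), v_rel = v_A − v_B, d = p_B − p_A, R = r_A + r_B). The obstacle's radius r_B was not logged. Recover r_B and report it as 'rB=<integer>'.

m = 996
d = (-16, -5);  v_rel = (-6, -2),  |v_rel|² = 40
v_rel×d = (-6)·(-5) − (-2)·(-16) = -2
since m = R²·40 − (-2)²:  R² = (4 + 996) / 40 = 25
R = √25 = 5  ⇒  r_B = 5 − 2 = 3

rB=3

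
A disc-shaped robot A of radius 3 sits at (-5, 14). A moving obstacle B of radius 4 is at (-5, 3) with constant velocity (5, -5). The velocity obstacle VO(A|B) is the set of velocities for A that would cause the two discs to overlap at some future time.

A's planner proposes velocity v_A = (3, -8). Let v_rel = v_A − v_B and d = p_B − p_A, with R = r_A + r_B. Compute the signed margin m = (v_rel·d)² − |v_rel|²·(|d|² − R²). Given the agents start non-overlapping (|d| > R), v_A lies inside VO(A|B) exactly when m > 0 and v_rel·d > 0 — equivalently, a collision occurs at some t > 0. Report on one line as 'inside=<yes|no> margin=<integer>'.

d = (0, -11),  |d|² = 121;  R = 3+4 = 7,  c = 121−7² = 72
v_rel = (-2, -3),  |v_rel|² = 13;  v_rel·d = (-2)·(0) + (-3)·(-11) = 33
13·t² − 66·t + 72 = 0  ⇒  m = 33² − 13·72 = 153
m = 153 > 0,  v_rel·d = 33 > 0  ⇒  inside

inside=yes margin=153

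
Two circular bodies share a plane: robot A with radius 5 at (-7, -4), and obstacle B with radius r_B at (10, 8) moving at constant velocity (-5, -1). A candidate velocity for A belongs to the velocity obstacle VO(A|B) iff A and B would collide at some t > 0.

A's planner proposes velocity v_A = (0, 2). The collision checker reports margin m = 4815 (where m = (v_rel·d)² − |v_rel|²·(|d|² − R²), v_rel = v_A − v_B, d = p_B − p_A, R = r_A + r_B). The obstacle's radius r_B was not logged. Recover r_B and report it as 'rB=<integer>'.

m = 4815
d = (17, 12);  v_rel = (5, 3),  |v_rel|² = 34
v_rel×d = (5)·(12) − (3)·(17) = 9
since m = R²·34 − 9²:  R² = (81 + 4815) / 34 = 144
R = √144 = 12  ⇒  r_B = 12 − 5 = 7

rB=7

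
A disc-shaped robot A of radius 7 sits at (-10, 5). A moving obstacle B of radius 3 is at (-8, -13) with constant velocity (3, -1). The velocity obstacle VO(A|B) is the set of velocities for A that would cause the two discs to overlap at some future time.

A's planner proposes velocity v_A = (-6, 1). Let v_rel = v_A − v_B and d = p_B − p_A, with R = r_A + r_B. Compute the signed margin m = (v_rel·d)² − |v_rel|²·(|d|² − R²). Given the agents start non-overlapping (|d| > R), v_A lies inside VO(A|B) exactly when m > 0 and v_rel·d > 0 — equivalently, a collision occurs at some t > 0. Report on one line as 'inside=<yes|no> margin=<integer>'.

d = (2, -18),  |d|² = 328;  R = 7+3 = 10,  c = 328−10² = 228
v_rel = (-9, 2),  |v_rel|² = 85;  v_rel·d = (-9)·(2) + (2)·(-18) = -54
85·t² + 108·t + 228 = 0  ⇒  m = (-54)² − 85·228 = -16464
m = -16464 < 0,  v_rel·d = -54 < 0  ⇒  outside

inside=no margin=-16464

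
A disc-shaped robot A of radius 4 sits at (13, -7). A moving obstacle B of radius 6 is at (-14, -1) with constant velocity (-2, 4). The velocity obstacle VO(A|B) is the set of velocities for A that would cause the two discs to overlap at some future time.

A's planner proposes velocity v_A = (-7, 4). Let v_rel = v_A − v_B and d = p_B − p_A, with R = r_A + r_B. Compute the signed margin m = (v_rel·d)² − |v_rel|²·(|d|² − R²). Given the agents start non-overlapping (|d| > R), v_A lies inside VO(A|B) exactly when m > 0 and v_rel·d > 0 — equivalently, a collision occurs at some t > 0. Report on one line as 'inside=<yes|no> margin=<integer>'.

d = (-27, 6),  |d|² = 765;  R = 4+6 = 10,  c = 765−10² = 665
v_rel = (-5, 0),  |v_rel|² = 25;  v_rel·d = (-5)·(-27) + (0)·(6) = 135
25·t² − 270·t + 665 = 0  ⇒  m = 135² − 25·665 = 1600
m = 1600 > 0,  v_rel·d = 135 > 0  ⇒  inside

inside=yes margin=1600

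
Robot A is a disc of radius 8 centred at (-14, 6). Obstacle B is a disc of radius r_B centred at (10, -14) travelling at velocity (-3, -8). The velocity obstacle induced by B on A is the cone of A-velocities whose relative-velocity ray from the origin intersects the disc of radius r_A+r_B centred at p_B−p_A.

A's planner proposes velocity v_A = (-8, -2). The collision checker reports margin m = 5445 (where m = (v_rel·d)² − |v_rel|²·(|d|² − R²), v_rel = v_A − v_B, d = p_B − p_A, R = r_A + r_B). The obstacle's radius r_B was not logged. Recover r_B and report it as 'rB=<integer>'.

m = 5445
d = (24, -20);  v_rel = (-5, 6),  |v_rel|² = 61
v_rel×d = (-5)·(-20) − (6)·(24) = -44
since m = R²·61 − (-44)²:  R² = (1936 + 5445) / 61 = 121
R = √121 = 11  ⇒  r_B = 11 − 8 = 3

rB=3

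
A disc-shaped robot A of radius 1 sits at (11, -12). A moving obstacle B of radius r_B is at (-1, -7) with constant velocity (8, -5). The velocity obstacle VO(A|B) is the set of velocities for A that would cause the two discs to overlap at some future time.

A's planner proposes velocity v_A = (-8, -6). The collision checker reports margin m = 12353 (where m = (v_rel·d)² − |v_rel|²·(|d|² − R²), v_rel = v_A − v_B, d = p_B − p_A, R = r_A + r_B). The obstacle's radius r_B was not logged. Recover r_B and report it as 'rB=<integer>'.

m = 12353
d = (-12, 5);  v_rel = (-16, -1),  |v_rel|² = 257
v_rel×d = (-16)·(5) − (-1)·(-12) = -92
since m = R²·257 − (-92)²:  R² = (8464 + 12353) / 257 = 81
R = √81 = 9  ⇒  r_B = 9 − 1 = 8

rB=8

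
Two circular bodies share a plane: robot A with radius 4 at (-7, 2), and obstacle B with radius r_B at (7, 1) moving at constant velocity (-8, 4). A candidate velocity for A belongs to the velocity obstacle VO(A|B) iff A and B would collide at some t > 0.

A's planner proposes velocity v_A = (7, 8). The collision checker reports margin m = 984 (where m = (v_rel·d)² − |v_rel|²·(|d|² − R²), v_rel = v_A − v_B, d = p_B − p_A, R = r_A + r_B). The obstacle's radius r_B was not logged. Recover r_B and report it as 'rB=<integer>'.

m = 984
d = (14, -1);  v_rel = (15, 4),  |v_rel|² = 241
v_rel×d = (15)·(-1) − (4)·(14) = -71
since m = R²·241 − (-71)²:  R² = (5041 + 984) / 241 = 25
R = √25 = 5  ⇒  r_B = 5 − 4 = 1

rB=1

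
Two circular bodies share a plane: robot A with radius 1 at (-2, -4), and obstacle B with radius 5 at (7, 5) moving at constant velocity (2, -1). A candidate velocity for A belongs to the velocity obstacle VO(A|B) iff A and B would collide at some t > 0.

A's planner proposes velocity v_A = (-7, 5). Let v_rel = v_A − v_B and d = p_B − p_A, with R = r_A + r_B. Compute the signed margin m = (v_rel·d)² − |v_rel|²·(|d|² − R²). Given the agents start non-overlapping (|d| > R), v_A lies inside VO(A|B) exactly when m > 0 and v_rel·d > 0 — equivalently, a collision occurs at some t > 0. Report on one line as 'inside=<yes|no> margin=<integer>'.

d = (9, 9),  |d|² = 162;  R = 1+5 = 6,  c = 162−6² = 126
v_rel = (-9, 6),  |v_rel|² = 117;  v_rel·d = (-9)·(9) + (6)·(9) = -27
117·t² + 54·t + 126 = 0  ⇒  m = (-27)² − 117·126 = -14013
m = -14013 < 0,  v_rel·d = -27 < 0  ⇒  outside

inside=no margin=-14013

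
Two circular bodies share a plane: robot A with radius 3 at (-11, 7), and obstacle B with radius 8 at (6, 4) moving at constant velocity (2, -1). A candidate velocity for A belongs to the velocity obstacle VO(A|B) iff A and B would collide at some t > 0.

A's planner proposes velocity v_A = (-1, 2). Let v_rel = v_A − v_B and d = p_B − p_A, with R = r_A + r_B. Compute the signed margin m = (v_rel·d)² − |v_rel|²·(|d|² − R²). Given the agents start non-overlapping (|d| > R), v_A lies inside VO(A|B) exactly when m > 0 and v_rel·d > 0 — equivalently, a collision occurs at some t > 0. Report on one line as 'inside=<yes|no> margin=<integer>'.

d = (17, -3),  |d|² = 298;  R = 3+8 = 11,  c = 298−11² = 177
v_rel = (-3, 3),  |v_rel|² = 18;  v_rel·d = (-3)·(17) + (3)·(-3) = -60
18·t² + 120·t + 177 = 0  ⇒  m = (-60)² − 18·177 = 414
m = 414 > 0,  v_rel·d = -60 < 0  ⇒  outside

inside=no margin=414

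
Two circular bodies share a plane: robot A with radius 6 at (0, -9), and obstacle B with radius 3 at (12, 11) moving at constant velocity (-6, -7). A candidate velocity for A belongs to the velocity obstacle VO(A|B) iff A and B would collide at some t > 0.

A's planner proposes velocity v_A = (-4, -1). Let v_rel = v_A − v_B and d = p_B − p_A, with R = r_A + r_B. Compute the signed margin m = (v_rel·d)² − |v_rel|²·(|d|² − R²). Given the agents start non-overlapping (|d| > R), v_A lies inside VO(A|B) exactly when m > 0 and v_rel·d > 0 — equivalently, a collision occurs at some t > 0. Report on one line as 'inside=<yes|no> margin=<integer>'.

d = (12, 20),  |d|² = 544;  R = 6+3 = 9,  c = 544−9² = 463
v_rel = (2, 6),  |v_rel|² = 40;  v_rel·d = (2)·(12) + (6)·(20) = 144
40·t² − 288·t + 463 = 0  ⇒  m = 144² − 40·463 = 2216
m = 2216 > 0,  v_rel·d = 144 > 0  ⇒  inside

inside=yes margin=2216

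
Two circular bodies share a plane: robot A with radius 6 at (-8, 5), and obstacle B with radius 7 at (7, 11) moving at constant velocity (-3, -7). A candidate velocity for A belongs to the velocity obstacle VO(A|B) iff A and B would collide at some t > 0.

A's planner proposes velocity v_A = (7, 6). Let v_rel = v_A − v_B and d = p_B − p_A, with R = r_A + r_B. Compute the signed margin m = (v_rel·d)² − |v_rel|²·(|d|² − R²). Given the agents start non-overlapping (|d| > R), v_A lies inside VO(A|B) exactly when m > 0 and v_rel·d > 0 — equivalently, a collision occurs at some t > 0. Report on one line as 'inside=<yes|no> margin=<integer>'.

d = (15, 6),  |d|² = 261;  R = 6+7 = 13,  c = 261−13² = 92
v_rel = (10, 13),  |v_rel|² = 269;  v_rel·d = (10)·(15) + (13)·(6) = 228
269·t² − 456·t + 92 = 0  ⇒  m = 228² − 269·92 = 27236
m = 27236 > 0,  v_rel·d = 228 > 0  ⇒  inside

inside=yes margin=27236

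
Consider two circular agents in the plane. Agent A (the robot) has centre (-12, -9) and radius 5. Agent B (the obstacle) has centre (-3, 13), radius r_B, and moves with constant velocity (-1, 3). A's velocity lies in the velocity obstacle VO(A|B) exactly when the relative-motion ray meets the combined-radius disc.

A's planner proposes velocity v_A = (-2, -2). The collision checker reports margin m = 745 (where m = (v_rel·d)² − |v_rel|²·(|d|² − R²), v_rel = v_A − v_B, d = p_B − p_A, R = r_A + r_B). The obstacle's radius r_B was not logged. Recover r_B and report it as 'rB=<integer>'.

m = 745
d = (9, 22);  v_rel = (-1, -5),  |v_rel|² = 26
v_rel×d = (-1)·(22) − (-5)·(9) = 23
since m = R²·26 − 23²:  R² = (529 + 745) / 26 = 49
R = √49 = 7  ⇒  r_B = 7 − 5 = 2

rB=2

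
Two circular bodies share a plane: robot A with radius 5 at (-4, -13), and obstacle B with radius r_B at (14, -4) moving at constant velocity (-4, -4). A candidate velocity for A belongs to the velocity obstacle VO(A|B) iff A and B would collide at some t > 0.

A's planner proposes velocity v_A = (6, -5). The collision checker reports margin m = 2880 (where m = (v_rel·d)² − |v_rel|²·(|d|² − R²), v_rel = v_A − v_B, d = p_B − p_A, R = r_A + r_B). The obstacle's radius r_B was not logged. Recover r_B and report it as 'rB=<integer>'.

m = 2880
d = (18, 9);  v_rel = (10, -1),  |v_rel|² = 101
v_rel×d = (10)·(9) − (-1)·(18) = 108
since m = R²·101 − 108²:  R² = (11664 + 2880) / 101 = 144
R = √144 = 12  ⇒  r_B = 12 − 5 = 7

rB=7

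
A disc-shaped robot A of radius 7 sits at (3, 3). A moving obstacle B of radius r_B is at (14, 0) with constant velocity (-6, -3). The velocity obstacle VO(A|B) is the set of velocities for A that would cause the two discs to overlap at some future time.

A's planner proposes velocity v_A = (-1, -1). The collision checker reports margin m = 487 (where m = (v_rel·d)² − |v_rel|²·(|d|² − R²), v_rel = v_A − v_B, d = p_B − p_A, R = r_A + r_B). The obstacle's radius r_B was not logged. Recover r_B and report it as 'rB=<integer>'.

m = 487
d = (11, -3);  v_rel = (5, 2),  |v_rel|² = 29
v_rel×d = (5)·(-3) − (2)·(11) = -37
since m = R²·29 − (-37)²:  R² = (1369 + 487) / 29 = 64
R = √64 = 8  ⇒  r_B = 8 − 7 = 1

rB=1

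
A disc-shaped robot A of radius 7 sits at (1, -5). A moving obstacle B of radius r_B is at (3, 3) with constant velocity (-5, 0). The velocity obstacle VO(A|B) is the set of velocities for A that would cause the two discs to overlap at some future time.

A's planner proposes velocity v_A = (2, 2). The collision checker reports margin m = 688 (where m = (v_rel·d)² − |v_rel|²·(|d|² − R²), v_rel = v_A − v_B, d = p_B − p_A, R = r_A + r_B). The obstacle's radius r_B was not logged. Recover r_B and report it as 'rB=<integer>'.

m = 688
d = (2, 8);  v_rel = (7, 2),  |v_rel|² = 53
v_rel×d = (7)·(8) − (2)·(2) = 52
since m = R²·53 − 52²:  R² = (2704 + 688) / 53 = 64
R = √64 = 8  ⇒  r_B = 8 − 7 = 1

rB=1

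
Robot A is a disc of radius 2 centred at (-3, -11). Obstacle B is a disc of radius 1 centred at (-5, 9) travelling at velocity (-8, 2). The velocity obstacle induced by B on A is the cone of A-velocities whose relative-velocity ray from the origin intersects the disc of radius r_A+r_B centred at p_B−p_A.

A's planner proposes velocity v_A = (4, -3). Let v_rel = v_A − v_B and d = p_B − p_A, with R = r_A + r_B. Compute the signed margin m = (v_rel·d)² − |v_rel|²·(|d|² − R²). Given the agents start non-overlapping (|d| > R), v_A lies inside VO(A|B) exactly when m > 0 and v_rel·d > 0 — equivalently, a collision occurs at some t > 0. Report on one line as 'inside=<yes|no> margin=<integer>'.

d = (-2, 20),  |d|² = 404;  R = 2+1 = 3,  c = 404−3² = 395
v_rel = (12, -5),  |v_rel|² = 169;  v_rel·d = (12)·(-2) + (-5)·(20) = -124
169·t² + 248·t + 395 = 0  ⇒  m = (-124)² − 169·395 = -51379
m = -51379 < 0,  v_rel·d = -124 < 0  ⇒  outside

inside=no margin=-51379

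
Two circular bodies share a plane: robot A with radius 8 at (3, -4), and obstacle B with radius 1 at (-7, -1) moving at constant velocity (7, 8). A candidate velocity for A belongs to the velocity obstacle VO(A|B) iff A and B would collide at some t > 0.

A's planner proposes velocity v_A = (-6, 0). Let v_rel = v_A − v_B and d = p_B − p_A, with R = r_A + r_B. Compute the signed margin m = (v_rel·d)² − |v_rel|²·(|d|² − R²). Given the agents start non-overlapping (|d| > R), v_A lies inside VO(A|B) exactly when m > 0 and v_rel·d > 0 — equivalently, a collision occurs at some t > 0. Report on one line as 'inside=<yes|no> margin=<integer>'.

d = (-10, 3),  |d|² = 109;  R = 8+1 = 9,  c = 109−9² = 28
v_rel = (-13, -8),  |v_rel|² = 233;  v_rel·d = (-13)·(-10) + (-8)·(3) = 106
233·t² − 212·t + 28 = 0  ⇒  m = 106² − 233·28 = 4712
m = 4712 > 0,  v_rel·d = 106 > 0  ⇒  inside

inside=yes margin=4712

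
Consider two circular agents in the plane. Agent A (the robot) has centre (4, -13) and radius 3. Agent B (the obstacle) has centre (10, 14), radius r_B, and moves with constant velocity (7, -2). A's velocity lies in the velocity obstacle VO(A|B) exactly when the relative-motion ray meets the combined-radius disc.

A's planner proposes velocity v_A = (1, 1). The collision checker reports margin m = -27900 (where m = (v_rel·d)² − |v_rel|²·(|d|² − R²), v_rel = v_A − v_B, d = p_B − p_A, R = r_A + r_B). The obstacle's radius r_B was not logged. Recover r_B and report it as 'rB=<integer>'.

m = -27900
d = (6, 27);  v_rel = (-6, 3),  |v_rel|² = 45
v_rel×d = (-6)·(27) − (3)·(6) = -180
since m = R²·45 − (-180)²:  R² = (32400 + -27900) / 45 = 100
R = √100 = 10  ⇒  r_B = 10 − 3 = 7

rB=7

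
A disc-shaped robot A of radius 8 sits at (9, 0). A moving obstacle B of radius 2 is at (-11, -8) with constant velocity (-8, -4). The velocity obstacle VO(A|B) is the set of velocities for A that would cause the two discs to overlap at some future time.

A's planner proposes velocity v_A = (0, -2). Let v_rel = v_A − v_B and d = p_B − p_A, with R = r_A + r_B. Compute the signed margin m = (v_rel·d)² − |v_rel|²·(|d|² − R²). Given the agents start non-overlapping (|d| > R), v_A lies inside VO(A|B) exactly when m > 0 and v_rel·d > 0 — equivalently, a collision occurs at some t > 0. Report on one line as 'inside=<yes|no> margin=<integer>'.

d = (-20, -8),  |d|² = 464;  R = 8+2 = 10,  c = 464−10² = 364
v_rel = (8, 2),  |v_rel|² = 68;  v_rel·d = (8)·(-20) + (2)·(-8) = -176
68·t² + 352·t + 364 = 0  ⇒  m = (-176)² − 68·364 = 6224
m = 6224 > 0,  v_rel·d = -176 < 0  ⇒  outside

inside=no margin=6224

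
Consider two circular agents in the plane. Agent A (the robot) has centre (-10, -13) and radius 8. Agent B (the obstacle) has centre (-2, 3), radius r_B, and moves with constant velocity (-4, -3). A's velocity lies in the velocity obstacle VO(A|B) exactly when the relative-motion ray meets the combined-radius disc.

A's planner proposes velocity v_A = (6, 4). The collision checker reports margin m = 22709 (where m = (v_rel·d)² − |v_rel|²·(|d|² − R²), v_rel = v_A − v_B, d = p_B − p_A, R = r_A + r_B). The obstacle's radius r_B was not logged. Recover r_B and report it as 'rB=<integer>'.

m = 22709
d = (8, 16);  v_rel = (10, 7),  |v_rel|² = 149
v_rel×d = (10)·(16) − (7)·(8) = 104
since m = R²·149 − 104²:  R² = (10816 + 22709) / 149 = 225
R = √225 = 15  ⇒  r_B = 15 − 8 = 7

rB=7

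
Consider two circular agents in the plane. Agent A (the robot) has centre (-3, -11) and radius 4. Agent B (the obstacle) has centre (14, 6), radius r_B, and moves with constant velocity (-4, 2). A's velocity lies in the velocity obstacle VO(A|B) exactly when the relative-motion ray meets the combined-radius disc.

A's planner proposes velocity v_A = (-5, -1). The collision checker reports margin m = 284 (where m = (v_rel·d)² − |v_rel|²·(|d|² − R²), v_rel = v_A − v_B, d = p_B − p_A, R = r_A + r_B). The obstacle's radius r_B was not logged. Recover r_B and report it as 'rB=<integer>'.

m = 284
d = (17, 17);  v_rel = (-1, -3),  |v_rel|² = 10
v_rel×d = (-1)·(17) − (-3)·(17) = 34
since m = R²·10 − 34²:  R² = (1156 + 284) / 10 = 144
R = √144 = 12  ⇒  r_B = 12 − 4 = 8

rB=8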